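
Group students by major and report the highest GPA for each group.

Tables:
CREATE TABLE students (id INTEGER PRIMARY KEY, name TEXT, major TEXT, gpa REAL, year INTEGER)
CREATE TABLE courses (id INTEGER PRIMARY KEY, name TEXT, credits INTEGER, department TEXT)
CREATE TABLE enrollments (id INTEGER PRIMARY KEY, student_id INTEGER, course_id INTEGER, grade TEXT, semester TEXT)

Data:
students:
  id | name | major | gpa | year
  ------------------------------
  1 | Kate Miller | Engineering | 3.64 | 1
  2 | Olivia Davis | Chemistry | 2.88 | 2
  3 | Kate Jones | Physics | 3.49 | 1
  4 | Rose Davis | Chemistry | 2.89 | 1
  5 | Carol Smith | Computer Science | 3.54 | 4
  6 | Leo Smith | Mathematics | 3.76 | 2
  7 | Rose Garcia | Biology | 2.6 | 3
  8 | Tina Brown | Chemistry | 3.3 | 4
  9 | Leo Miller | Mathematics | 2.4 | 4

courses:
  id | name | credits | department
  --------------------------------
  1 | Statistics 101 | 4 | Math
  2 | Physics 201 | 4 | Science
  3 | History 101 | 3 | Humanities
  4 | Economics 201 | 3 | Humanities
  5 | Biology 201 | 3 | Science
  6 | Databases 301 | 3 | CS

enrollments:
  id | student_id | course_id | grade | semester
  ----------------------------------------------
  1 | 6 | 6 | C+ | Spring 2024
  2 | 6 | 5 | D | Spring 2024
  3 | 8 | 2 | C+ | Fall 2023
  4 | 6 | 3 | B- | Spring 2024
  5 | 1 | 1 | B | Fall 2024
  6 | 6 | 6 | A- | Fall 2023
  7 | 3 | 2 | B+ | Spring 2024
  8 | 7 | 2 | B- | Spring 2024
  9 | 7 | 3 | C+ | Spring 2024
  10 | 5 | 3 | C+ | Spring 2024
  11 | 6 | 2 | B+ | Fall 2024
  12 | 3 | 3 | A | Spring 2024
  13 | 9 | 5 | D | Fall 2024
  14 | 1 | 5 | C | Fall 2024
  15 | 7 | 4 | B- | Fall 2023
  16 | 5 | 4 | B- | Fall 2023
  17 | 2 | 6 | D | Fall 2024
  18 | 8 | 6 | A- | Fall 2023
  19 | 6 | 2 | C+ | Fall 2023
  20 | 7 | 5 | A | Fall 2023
SELECT major, MAX(gpa) AS max_gpa FROM students GROUP BY major

Execution result:
major | max_gpa
Biology | 2.60
Chemistry | 3.30
Computer Science | 3.54
Engineering | 3.64
Mathematics | 3.76
Physics | 3.49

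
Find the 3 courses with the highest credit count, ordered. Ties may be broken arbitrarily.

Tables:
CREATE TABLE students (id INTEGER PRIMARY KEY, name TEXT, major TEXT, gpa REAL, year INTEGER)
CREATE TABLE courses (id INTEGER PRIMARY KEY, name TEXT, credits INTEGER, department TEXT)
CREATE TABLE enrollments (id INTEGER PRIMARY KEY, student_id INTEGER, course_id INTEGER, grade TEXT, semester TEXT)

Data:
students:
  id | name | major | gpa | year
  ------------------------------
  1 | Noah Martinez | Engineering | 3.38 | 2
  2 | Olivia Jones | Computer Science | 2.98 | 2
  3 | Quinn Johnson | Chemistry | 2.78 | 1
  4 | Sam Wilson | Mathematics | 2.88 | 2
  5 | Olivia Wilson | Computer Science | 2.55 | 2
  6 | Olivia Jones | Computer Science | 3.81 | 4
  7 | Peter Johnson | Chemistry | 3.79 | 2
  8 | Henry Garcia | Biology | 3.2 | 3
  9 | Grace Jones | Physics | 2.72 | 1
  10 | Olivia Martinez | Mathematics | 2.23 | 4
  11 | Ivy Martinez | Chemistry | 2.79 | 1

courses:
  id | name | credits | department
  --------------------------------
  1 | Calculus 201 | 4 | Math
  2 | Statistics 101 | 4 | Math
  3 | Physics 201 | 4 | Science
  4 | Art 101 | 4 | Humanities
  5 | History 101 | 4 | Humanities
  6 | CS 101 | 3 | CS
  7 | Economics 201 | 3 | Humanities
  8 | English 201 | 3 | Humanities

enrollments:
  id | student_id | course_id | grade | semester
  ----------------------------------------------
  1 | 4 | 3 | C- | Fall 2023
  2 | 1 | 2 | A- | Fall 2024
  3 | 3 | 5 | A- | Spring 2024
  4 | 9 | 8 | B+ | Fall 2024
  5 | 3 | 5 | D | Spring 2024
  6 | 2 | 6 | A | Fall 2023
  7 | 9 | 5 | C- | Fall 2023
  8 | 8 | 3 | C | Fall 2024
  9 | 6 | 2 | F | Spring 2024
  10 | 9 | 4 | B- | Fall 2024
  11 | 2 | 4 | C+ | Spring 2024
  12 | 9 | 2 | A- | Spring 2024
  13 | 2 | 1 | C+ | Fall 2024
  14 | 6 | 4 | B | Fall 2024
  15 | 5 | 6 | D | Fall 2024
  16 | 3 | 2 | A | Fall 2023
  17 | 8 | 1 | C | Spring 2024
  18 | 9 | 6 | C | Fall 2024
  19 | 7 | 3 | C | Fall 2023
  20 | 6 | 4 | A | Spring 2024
SELECT name, credits FROM courses ORDER BY credits DESC LIMIT 3

Execution result:
name | credits
Calculus 201 | 4
Statistics 101 | 4
Physics 201 | 4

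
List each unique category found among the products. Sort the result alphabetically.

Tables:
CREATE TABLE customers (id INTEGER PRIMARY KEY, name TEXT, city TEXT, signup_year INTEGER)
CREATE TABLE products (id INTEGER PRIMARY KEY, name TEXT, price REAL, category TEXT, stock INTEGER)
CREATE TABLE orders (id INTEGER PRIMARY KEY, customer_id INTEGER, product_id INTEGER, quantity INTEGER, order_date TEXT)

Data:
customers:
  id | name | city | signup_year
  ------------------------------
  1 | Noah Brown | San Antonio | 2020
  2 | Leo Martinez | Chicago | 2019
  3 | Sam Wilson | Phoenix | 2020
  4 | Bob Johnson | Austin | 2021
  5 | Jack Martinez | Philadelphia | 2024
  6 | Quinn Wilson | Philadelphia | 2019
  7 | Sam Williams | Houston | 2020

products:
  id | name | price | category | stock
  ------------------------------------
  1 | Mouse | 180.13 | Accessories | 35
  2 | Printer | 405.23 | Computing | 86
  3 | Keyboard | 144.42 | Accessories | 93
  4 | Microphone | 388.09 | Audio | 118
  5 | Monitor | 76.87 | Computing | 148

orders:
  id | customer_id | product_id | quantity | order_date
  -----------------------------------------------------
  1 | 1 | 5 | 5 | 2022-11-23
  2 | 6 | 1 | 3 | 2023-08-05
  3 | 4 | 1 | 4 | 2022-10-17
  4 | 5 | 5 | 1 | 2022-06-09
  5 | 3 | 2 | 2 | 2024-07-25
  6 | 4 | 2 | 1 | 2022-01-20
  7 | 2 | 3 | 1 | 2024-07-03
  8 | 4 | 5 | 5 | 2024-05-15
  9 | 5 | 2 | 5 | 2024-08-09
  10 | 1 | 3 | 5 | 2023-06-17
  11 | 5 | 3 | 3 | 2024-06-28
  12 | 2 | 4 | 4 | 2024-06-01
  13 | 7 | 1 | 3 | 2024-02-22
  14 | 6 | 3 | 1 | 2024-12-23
SELECT DISTINCT category FROM products ORDER BY category

Execution result:
category
Accessories
Audio
Computing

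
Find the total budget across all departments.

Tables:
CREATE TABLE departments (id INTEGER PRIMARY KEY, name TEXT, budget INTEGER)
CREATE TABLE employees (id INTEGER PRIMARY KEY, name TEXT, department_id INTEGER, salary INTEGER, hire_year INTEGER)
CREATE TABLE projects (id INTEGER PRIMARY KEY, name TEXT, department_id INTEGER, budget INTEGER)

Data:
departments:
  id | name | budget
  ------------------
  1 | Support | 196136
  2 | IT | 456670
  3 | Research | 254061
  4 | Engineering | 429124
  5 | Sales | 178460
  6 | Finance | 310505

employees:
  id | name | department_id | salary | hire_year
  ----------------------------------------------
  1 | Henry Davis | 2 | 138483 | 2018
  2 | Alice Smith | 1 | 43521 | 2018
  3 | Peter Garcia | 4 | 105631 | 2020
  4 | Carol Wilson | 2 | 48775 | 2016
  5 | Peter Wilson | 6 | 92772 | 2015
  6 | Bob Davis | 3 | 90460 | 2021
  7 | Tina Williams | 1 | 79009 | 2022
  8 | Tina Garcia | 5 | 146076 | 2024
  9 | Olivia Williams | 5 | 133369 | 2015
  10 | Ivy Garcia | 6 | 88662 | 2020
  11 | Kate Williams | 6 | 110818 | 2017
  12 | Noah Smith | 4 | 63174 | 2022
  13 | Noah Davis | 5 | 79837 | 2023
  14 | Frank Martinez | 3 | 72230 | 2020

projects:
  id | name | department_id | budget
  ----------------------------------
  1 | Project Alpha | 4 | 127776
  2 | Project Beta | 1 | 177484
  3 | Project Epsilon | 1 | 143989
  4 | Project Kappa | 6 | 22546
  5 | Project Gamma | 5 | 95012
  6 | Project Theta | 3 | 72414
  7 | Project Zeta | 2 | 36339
SELECT SUM(budget) FROM departments

Execution result:
1824956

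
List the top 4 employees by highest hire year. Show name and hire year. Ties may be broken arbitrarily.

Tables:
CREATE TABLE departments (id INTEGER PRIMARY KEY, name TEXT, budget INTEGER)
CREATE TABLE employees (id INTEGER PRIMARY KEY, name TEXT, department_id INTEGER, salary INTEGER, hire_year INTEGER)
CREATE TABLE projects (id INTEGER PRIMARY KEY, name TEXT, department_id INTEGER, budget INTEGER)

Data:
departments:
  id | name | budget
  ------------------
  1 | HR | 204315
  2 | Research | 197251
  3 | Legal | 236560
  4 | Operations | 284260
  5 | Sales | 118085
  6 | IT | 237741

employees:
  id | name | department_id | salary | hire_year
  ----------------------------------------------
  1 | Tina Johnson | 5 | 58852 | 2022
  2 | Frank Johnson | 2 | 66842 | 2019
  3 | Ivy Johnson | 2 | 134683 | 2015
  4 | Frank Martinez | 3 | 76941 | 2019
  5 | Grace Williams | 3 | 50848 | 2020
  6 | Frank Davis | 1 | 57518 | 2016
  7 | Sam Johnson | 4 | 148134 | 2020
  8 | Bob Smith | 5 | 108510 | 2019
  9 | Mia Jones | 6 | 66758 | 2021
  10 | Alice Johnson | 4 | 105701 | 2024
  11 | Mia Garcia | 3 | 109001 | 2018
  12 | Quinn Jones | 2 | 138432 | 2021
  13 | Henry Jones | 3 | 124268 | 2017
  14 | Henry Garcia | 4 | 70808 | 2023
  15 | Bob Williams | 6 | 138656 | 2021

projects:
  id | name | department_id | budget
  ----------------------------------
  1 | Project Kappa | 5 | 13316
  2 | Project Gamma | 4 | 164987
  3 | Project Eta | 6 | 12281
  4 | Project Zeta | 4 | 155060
SELECT name, hire_year FROM employees ORDER BY hire_year DESC LIMIT 4

Execution result:
name | hire_year
Alice Johnson | 2024
Henry Garcia | 2023
Tina Johnson | 2022
Mia Jones | 2021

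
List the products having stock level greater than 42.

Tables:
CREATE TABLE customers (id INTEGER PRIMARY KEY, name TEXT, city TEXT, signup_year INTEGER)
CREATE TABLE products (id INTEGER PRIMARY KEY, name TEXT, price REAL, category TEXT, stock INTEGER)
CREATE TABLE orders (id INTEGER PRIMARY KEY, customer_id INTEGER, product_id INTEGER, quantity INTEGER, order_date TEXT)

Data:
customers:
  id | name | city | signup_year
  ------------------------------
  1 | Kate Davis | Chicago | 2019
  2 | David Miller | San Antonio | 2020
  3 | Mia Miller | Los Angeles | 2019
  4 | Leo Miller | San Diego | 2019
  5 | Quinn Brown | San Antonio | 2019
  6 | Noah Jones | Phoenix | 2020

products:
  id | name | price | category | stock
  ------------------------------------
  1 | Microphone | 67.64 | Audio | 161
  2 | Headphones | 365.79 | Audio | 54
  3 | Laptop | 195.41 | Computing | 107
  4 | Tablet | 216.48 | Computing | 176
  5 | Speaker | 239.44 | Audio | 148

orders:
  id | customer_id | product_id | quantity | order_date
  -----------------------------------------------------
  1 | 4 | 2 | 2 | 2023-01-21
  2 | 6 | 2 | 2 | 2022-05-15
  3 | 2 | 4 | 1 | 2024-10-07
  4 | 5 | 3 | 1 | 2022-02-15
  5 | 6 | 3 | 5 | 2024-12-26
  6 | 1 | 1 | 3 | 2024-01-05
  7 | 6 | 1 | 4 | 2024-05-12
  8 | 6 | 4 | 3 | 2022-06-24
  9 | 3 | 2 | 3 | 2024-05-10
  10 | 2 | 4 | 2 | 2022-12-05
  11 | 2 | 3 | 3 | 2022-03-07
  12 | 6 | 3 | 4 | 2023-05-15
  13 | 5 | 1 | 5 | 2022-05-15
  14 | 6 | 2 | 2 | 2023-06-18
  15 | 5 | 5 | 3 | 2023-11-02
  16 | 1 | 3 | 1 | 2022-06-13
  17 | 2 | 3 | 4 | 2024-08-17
SELECT name, stock FROM products WHERE stock > 42

Execution result:
name | stock
Microphone | 161
Headphones | 54
Laptop | 107
Tablet | 176
Speaker | 148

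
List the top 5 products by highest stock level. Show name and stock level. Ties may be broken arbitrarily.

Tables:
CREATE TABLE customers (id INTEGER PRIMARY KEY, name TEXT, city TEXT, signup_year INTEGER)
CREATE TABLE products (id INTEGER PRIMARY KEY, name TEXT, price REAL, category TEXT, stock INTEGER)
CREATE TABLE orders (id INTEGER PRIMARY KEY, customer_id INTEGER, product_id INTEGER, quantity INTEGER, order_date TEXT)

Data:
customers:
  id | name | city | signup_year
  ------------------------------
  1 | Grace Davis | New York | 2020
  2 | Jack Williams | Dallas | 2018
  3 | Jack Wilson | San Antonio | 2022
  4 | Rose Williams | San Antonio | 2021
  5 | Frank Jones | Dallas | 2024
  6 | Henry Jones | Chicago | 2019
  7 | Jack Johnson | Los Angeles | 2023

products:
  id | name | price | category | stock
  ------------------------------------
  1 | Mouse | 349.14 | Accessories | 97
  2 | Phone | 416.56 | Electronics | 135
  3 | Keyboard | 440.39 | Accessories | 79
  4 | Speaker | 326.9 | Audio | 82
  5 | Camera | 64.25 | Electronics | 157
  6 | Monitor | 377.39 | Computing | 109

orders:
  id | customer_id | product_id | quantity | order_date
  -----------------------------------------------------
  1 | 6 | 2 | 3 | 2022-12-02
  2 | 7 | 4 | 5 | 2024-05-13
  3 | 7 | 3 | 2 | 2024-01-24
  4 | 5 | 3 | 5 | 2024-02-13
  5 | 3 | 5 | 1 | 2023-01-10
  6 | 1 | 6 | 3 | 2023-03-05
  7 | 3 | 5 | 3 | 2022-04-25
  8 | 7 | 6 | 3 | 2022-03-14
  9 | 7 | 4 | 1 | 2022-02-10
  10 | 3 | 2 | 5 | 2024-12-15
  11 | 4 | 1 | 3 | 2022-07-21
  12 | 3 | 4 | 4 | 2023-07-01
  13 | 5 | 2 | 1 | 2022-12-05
SELECT name, stock FROM products ORDER BY stock DESC LIMIT 5

Execution result:
name | stock
Camera | 157
Phone | 135
Monitor | 109
Mouse | 97
Speaker | 82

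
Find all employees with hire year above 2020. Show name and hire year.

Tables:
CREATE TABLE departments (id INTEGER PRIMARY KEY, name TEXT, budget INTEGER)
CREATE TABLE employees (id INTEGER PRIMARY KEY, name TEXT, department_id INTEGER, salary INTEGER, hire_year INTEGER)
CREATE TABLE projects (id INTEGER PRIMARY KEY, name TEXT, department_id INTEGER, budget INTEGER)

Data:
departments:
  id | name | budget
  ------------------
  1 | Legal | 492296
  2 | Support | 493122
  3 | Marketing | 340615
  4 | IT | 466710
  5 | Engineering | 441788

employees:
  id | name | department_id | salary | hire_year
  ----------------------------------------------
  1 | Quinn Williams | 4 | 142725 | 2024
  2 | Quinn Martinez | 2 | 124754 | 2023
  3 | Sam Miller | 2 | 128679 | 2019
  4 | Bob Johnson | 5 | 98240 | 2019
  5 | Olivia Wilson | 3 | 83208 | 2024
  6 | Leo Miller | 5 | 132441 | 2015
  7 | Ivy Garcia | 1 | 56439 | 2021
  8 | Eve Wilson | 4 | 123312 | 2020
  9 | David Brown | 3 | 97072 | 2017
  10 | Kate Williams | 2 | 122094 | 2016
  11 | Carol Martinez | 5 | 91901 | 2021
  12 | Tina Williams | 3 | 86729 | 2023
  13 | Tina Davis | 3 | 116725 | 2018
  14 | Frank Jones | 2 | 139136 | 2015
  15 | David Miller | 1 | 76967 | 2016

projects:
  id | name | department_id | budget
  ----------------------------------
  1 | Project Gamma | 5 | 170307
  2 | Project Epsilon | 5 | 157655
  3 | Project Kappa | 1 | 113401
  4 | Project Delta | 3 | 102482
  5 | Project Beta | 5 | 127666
SELECT name, hire_year FROM employees WHERE hire_year > 2020

Execution result:
name | hire_year
Quinn Williams | 2024
Quinn Martinez | 2023
Olivia Wilson | 2024
Ivy Garcia | 2021
Carol Martinez | 2021
Tina Williams | 2023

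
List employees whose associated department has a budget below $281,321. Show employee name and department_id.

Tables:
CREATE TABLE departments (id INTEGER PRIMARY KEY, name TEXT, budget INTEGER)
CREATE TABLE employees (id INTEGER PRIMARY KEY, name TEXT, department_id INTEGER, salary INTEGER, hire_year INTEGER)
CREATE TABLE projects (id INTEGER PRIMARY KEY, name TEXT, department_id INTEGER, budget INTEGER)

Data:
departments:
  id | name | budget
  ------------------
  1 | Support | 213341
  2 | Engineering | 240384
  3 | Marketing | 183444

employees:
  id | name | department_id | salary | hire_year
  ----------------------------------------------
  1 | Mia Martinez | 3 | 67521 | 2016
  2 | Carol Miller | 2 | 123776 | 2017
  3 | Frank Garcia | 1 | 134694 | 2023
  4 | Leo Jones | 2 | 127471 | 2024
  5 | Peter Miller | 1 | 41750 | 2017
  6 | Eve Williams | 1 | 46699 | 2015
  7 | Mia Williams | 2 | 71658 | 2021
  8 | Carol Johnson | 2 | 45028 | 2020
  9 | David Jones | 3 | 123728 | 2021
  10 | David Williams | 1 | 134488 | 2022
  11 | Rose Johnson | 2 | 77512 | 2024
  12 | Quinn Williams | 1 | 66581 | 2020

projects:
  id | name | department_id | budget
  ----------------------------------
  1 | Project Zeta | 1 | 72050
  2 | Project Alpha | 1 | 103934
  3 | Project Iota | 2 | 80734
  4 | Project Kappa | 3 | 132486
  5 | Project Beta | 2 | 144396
SELECT name, department_id FROM employees WHERE department_id IN (SELECT id FROM departments WHERE budget < 281321)

Execution result:
name | department_id
Mia Martinez | 3
Carol Miller | 2
Frank Garcia | 1
Leo Jones | 2
Peter Miller | 1
Eve Williams | 1
Mia Williams | 2
Carol Johnson | 2
David Jones | 3
David Williams | 1
Rose Johnson | 2
Quinn Williams | 1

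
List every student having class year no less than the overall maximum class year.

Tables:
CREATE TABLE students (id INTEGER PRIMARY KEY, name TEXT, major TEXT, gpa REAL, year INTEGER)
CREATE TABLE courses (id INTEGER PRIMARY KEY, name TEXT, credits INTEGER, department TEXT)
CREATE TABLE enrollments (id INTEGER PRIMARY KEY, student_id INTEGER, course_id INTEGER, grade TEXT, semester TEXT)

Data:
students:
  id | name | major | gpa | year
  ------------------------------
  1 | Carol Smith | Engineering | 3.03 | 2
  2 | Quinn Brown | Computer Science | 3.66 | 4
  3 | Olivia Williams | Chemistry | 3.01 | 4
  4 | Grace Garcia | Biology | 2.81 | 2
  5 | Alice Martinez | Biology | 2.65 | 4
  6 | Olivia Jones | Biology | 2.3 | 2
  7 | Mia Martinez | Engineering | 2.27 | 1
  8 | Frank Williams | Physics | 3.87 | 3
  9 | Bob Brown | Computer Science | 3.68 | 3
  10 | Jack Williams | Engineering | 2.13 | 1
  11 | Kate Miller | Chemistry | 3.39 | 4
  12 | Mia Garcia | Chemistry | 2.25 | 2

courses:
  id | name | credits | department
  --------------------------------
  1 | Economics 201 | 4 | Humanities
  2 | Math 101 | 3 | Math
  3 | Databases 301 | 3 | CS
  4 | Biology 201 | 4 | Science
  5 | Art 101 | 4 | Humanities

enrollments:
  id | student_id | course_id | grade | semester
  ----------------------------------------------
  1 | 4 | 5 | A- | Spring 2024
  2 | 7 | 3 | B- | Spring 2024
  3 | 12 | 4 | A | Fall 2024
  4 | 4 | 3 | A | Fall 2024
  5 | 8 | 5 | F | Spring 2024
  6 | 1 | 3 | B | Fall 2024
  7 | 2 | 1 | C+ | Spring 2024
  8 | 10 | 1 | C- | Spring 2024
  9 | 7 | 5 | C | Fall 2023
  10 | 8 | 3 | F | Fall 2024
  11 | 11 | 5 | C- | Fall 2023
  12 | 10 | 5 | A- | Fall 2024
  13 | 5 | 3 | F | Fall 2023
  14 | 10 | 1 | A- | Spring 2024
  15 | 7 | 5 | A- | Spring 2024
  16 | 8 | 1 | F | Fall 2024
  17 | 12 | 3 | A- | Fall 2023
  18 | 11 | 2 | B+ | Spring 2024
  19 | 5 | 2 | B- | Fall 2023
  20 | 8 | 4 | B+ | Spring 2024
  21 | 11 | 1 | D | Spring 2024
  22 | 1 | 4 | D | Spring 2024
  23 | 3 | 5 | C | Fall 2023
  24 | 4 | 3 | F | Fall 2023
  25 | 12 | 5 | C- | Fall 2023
SELECT name, year FROM students WHERE year >= (SELECT MAX(year) FROM students)

Execution result:
name | year
Quinn Brown | 4
Olivia Williams | 4
Alice Martinez | 4
Kate Miller | 4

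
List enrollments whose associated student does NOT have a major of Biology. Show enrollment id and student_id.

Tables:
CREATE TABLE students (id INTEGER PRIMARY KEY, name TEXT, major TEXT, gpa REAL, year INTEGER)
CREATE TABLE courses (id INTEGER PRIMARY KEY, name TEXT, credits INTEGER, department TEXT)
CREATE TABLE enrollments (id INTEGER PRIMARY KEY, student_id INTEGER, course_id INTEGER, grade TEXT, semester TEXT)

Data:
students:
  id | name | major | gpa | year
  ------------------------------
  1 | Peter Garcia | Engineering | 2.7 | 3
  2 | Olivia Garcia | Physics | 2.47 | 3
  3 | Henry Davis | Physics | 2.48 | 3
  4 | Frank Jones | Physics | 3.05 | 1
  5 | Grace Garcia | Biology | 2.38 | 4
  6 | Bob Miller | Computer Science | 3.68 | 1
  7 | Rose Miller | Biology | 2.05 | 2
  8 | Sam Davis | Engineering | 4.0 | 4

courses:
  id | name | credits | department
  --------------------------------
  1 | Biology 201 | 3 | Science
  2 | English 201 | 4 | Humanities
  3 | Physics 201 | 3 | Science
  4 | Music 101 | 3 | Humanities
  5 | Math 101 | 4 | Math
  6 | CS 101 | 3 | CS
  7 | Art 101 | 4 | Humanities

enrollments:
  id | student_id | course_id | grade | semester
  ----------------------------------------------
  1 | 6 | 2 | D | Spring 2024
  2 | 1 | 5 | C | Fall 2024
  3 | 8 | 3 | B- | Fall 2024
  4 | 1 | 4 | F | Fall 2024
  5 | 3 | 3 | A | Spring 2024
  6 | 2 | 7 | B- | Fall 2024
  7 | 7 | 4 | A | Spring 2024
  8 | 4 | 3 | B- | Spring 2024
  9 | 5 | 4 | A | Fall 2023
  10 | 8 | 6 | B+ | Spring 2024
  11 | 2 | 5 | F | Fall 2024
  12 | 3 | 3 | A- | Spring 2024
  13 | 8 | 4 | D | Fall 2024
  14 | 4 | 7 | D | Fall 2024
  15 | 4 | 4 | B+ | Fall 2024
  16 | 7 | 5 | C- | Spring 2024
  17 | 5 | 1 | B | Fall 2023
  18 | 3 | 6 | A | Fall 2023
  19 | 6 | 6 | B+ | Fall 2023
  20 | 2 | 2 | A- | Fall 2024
SELECT id, student_id FROM enrollments WHERE student_id NOT IN (SELECT id FROM students WHERE major = 'Biology')

Execution result:
id | student_id
1 | 6
2 | 1
3 | 8
4 | 1
5 | 3
6 | 2
8 | 4
10 | 8
11 | 2
12 | 3
13 | 8
14 | 4
15 | 4
18 | 3
19 | 6
20 | 2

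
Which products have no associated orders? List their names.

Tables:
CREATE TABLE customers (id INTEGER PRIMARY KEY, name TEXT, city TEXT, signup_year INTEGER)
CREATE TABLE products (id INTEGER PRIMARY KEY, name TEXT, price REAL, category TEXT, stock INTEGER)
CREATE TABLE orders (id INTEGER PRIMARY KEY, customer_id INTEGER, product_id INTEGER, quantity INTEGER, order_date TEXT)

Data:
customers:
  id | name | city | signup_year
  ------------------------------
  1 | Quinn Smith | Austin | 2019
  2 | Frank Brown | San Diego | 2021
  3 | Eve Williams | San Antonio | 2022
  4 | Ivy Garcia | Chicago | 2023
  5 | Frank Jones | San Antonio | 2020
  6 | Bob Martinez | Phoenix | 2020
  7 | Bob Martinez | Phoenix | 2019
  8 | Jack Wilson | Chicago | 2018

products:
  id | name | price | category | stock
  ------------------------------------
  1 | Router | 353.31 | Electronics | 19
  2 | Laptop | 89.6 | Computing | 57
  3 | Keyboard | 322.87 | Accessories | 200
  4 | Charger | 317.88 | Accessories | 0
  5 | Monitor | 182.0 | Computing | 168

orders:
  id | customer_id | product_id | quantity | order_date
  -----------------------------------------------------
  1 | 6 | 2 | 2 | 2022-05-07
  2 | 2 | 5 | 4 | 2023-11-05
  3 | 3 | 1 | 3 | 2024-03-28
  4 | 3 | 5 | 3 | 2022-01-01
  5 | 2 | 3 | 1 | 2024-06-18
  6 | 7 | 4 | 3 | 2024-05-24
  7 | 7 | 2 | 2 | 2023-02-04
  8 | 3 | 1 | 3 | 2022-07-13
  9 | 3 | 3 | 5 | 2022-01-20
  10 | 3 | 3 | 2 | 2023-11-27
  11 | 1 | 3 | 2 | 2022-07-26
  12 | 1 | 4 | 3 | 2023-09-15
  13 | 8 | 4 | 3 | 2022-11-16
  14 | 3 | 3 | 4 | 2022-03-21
SELECT p.name FROM products p LEFT JOIN orders c ON c.product_id = p.id WHERE c.id IS NULL

Execution result:
(no rows)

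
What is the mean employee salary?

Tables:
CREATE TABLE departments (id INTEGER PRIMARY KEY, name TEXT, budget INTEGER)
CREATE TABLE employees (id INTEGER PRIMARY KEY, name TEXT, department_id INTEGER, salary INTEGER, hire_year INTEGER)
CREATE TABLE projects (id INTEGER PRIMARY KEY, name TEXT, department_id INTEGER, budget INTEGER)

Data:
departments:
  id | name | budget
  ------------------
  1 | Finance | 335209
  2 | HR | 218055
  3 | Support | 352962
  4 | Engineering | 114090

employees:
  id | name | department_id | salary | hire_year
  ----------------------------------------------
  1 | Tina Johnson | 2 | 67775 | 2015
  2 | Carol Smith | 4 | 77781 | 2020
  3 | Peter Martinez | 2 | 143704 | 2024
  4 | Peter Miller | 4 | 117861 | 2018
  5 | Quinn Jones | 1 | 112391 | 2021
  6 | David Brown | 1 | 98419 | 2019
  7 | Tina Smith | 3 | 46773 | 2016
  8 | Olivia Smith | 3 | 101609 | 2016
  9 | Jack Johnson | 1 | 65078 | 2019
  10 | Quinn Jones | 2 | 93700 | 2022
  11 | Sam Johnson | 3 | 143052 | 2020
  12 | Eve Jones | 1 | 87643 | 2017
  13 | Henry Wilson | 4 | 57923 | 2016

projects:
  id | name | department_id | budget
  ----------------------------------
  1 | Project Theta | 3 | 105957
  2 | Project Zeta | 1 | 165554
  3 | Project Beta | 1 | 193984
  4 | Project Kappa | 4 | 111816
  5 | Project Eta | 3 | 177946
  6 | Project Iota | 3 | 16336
SELECT AVG(salary) FROM employees

Execution result:
93362.23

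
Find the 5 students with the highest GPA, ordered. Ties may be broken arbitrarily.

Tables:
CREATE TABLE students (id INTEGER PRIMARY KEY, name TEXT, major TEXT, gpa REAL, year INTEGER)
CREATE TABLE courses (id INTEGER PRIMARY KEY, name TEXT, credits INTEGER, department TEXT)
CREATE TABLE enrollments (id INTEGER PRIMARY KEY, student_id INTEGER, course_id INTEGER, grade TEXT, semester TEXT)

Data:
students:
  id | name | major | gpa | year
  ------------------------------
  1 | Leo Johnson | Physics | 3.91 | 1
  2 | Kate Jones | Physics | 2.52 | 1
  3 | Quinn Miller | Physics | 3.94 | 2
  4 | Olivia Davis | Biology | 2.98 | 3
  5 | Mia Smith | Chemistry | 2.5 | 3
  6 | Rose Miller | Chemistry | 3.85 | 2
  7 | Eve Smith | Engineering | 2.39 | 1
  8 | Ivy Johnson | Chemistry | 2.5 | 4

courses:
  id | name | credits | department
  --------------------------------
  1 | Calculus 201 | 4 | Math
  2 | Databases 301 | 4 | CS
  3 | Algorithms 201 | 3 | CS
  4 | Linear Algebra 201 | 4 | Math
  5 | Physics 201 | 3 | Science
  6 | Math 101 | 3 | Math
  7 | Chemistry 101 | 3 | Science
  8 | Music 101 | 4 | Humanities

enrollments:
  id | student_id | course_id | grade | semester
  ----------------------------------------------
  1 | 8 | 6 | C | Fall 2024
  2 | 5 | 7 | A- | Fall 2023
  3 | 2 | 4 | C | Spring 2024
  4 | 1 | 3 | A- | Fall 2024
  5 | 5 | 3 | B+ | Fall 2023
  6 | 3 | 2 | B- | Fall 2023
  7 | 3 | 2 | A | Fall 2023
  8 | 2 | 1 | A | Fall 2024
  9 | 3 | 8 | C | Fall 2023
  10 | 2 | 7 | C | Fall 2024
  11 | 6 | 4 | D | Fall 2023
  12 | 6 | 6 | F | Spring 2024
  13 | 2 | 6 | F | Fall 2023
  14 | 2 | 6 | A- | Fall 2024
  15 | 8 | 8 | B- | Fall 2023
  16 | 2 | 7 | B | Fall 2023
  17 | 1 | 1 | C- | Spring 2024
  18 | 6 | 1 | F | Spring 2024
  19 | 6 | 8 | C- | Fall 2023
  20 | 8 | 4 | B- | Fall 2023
SELECT name, gpa FROM students ORDER BY gpa DESC LIMIT 5

Execution result:
name | gpa
Quinn Miller | 3.94
Leo Johnson | 3.91
Rose Miller | 3.85
Olivia Davis | 2.98
Kate Jones | 2.52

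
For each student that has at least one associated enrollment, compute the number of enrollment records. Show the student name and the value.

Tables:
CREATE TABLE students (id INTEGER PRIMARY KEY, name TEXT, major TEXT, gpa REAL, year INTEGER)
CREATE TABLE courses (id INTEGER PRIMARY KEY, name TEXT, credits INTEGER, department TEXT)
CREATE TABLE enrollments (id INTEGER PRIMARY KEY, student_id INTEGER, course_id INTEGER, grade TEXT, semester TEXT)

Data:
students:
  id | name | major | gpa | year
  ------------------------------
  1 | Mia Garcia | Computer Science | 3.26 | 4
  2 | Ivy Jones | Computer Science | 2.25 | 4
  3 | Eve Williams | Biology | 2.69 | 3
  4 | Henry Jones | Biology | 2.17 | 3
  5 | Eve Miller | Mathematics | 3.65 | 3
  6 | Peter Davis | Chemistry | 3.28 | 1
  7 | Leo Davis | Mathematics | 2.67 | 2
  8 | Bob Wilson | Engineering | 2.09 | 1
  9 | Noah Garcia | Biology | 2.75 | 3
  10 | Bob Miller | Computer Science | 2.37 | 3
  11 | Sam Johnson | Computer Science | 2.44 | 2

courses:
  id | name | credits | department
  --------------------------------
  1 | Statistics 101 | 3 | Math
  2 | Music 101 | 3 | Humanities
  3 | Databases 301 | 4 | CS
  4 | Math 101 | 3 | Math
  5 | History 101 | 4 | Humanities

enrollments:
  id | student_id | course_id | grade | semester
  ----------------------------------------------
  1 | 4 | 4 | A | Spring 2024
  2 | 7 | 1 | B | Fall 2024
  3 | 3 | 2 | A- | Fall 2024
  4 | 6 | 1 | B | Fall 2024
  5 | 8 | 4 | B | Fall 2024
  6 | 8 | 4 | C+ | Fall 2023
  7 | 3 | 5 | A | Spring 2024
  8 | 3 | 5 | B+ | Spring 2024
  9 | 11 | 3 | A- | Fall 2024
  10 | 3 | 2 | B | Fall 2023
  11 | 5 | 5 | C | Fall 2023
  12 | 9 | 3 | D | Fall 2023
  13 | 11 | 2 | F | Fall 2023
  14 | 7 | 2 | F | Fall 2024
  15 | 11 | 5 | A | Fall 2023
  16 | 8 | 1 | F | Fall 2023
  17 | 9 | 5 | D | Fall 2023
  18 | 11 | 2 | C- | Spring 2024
SELECT p.name, COUNT(*) AS n FROM enrollments c JOIN students p ON c.student_id = p.id GROUP BY p.id, p.name

Execution result:
name | n
Eve Williams | 4
Henry Jones | 1
Eve Miller | 1
Peter Davis | 1
Leo Davis | 2
Bob Wilson | 3
Noah Garcia | 2
Sam Johnson | 4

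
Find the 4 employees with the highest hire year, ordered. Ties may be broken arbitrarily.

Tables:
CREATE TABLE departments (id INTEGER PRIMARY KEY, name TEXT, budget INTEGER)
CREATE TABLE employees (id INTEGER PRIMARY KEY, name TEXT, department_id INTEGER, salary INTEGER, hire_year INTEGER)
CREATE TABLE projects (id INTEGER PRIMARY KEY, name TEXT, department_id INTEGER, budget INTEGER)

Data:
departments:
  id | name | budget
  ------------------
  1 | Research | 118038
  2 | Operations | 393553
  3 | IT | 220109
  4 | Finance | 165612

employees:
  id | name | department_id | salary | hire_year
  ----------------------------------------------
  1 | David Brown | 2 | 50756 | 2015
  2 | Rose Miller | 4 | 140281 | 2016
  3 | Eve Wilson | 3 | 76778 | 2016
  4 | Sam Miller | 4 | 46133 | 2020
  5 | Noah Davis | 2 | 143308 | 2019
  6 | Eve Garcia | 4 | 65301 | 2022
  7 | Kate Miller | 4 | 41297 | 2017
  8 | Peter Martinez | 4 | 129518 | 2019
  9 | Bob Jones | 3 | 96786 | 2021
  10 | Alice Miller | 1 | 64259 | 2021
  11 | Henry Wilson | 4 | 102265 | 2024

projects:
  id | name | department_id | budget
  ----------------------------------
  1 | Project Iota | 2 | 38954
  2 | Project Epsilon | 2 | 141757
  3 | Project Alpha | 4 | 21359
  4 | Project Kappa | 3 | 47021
SELECT name, hire_year FROM employees ORDER BY hire_year DESC LIMIT 4

Execution result:
name | hire_year
Henry Wilson | 2024
Eve Garcia | 2022
Bob Jones | 2021
Alice Miller | 2021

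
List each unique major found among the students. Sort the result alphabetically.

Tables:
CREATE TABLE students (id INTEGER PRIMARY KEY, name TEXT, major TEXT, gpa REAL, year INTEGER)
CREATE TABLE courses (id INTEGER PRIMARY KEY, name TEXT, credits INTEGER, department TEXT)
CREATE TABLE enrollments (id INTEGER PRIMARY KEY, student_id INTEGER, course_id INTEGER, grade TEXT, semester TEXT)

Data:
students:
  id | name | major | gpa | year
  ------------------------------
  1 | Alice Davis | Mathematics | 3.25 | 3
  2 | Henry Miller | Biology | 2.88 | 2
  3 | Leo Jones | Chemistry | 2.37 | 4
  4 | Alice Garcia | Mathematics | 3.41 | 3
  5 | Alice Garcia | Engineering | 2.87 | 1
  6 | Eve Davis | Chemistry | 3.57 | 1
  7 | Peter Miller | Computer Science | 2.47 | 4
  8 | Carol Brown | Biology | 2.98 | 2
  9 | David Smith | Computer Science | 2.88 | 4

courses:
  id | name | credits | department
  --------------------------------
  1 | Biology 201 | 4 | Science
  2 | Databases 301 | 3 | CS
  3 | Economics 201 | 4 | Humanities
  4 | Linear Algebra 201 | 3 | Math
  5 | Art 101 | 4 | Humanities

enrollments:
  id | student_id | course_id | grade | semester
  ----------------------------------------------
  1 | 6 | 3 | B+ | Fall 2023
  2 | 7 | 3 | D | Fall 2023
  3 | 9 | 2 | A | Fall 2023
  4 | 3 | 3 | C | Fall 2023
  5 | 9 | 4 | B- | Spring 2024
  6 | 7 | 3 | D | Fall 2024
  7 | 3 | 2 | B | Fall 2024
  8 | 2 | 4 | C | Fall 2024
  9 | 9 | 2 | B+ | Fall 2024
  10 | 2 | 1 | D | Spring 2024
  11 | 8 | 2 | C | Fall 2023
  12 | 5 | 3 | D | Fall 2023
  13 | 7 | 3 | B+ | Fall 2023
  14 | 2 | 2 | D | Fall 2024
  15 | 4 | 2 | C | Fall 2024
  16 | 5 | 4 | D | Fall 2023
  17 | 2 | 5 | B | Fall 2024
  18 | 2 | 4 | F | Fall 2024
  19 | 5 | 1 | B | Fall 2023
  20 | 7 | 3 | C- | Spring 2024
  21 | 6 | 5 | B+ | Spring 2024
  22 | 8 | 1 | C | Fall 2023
SELECT DISTINCT major FROM students ORDER BY major

Execution result:
major
Biology
Chemistry
Computer Science
Engineering
Mathematics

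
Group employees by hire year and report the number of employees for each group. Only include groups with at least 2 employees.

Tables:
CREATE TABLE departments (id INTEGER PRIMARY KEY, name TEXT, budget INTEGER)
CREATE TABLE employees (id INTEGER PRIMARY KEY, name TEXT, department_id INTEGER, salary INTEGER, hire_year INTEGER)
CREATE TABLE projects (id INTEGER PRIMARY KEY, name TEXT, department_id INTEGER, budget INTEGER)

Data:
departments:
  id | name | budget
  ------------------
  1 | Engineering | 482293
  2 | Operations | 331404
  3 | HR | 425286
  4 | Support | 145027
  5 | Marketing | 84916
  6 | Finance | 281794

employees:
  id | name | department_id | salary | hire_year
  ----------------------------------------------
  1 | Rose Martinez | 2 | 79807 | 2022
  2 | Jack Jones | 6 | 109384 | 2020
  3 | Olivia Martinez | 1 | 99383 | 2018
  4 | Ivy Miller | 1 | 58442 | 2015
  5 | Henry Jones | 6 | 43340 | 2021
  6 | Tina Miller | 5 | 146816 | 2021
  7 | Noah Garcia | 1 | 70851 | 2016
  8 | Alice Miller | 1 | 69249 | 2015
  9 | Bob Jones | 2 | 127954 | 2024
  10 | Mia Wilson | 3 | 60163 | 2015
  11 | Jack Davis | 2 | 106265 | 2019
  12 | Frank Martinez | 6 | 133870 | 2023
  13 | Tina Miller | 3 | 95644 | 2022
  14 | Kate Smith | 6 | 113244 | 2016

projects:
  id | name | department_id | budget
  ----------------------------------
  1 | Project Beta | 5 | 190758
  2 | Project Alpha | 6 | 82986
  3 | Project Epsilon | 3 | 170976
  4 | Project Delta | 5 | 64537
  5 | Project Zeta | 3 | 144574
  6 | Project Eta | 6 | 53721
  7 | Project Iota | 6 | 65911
SELECT hire_year, COUNT(*) AS n FROM employees GROUP BY hire_year HAVING COUNT(*) >= 2

Execution result:
hire_year | n
2015 | 3
2016 | 2
2021 | 2
2022 | 2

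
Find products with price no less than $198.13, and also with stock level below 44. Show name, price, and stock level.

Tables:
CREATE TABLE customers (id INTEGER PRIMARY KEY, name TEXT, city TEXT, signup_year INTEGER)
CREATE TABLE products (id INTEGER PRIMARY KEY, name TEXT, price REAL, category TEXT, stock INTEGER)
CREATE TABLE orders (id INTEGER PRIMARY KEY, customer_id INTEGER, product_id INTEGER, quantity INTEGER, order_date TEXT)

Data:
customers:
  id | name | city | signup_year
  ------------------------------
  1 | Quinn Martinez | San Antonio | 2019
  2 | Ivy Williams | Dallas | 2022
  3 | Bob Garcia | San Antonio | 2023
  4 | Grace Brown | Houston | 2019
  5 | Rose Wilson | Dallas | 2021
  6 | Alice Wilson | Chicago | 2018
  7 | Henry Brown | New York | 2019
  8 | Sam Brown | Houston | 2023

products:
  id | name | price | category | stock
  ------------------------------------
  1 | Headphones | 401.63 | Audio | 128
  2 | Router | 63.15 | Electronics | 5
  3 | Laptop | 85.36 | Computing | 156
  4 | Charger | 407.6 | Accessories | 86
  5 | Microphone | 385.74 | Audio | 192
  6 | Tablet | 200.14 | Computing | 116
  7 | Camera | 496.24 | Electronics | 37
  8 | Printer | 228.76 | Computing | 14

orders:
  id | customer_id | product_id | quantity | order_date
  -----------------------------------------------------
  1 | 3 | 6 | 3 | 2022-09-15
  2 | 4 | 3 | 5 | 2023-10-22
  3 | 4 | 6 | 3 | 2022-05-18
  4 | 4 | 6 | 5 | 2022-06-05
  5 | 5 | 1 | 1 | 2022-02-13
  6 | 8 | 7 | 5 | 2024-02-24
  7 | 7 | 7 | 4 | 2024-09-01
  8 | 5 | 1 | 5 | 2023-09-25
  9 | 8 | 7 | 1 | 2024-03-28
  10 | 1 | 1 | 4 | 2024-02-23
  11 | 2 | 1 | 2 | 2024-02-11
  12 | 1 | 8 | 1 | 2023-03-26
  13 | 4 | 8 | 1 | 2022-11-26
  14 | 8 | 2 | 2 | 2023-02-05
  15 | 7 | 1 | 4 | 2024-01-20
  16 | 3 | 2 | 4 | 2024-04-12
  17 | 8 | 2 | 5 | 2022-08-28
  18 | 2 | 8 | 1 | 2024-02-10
SELECT name, price, stock FROM products WHERE price >= 198.13 AND stock < 44

Execution result:
name | price | stock
Camera | 496.24 | 37
Printer | 228.76 | 14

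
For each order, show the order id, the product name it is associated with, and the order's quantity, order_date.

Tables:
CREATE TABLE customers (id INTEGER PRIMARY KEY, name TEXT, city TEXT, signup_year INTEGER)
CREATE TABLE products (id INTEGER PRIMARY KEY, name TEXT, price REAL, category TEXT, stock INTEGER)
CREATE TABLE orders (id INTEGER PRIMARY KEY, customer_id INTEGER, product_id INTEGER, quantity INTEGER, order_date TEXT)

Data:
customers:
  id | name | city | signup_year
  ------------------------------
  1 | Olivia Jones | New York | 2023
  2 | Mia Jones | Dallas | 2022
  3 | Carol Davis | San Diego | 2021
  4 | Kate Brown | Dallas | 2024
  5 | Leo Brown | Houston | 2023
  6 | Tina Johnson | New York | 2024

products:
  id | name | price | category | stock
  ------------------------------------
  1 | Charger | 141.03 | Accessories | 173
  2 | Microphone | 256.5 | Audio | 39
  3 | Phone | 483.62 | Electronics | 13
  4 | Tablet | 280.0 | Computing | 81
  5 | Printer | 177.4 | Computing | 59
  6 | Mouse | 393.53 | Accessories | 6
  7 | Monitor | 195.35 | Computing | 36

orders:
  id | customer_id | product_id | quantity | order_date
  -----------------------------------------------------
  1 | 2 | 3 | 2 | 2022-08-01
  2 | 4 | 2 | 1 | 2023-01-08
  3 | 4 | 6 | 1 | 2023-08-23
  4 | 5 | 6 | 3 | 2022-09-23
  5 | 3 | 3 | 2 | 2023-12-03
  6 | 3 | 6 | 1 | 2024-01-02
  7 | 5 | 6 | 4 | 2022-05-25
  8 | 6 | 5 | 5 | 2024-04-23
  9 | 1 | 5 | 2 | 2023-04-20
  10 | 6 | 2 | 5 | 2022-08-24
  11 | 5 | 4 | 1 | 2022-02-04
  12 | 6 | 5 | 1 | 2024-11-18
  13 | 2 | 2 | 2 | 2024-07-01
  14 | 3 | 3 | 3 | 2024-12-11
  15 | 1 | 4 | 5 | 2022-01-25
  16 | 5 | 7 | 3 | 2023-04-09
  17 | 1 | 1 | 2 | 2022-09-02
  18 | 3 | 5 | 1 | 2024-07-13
SELECT c.id, p.name AS product, c.quantity, c.order_date FROM orders c JOIN products p ON c.product_id = p.id

Execution result:
id | product | quantity | order_date
1 | Phone | 2 | 2022-08-01
2 | Microphone | 1 | 2023-01-08
3 | Mouse | 1 | 2023-08-23
4 | Mouse | 3 | 2022-09-23
5 | Phone | 2 | 2023-12-03
6 | Mouse | 1 | 2024-01-02
7 | Mouse | 4 | 2022-05-25
8 | Printer | 5 | 2024-04-23
9 | Printer | 2 | 2023-04-20
10 | Microphone | 5 | 2022-08-24
11 | Tablet | 1 | 2022-02-04
12 | Printer | 1 | 2024-11-18
13 | Microphone | 2 | 2024-07-01
14 | Phone | 3 | 2024-12-11
15 | Tablet | 5 | 2022-01-25
16 | Monitor | 3 | 2023-04-09
17 | Charger | 2 | 2022-09-02
18 | Printer | 1 | 2024-07-13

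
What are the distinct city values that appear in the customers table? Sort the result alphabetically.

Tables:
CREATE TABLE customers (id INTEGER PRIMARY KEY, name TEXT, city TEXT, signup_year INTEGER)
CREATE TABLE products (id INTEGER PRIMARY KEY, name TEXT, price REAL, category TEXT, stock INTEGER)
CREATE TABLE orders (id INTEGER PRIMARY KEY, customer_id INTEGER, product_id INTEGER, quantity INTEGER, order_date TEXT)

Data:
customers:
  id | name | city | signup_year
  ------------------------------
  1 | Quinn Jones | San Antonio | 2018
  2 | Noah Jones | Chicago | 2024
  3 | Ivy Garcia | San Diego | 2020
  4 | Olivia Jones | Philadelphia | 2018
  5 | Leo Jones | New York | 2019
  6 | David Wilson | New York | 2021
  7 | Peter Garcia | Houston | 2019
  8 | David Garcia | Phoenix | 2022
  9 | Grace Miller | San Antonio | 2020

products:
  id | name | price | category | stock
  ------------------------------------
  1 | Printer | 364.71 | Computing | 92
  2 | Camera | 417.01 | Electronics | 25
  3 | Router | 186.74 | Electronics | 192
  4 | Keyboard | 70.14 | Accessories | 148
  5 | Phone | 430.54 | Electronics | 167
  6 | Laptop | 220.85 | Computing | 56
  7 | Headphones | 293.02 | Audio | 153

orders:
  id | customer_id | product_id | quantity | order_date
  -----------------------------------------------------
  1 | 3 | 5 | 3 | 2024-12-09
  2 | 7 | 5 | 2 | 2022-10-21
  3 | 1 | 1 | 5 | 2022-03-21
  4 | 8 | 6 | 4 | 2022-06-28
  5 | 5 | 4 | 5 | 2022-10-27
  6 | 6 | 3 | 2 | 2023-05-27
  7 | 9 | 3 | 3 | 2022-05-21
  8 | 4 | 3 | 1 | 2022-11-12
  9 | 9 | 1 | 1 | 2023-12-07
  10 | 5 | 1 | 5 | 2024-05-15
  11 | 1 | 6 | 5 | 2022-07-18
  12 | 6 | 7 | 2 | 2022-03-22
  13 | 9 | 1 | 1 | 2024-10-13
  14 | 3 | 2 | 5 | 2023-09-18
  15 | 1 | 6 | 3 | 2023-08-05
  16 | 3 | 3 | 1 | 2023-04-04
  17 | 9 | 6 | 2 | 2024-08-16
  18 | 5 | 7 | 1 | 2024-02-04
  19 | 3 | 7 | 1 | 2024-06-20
SELECT DISTINCT city FROM customers ORDER BY city

Execution result:
city
Chicago
Houston
New York
Philadelphia
Phoenix
San Antonio
San Diego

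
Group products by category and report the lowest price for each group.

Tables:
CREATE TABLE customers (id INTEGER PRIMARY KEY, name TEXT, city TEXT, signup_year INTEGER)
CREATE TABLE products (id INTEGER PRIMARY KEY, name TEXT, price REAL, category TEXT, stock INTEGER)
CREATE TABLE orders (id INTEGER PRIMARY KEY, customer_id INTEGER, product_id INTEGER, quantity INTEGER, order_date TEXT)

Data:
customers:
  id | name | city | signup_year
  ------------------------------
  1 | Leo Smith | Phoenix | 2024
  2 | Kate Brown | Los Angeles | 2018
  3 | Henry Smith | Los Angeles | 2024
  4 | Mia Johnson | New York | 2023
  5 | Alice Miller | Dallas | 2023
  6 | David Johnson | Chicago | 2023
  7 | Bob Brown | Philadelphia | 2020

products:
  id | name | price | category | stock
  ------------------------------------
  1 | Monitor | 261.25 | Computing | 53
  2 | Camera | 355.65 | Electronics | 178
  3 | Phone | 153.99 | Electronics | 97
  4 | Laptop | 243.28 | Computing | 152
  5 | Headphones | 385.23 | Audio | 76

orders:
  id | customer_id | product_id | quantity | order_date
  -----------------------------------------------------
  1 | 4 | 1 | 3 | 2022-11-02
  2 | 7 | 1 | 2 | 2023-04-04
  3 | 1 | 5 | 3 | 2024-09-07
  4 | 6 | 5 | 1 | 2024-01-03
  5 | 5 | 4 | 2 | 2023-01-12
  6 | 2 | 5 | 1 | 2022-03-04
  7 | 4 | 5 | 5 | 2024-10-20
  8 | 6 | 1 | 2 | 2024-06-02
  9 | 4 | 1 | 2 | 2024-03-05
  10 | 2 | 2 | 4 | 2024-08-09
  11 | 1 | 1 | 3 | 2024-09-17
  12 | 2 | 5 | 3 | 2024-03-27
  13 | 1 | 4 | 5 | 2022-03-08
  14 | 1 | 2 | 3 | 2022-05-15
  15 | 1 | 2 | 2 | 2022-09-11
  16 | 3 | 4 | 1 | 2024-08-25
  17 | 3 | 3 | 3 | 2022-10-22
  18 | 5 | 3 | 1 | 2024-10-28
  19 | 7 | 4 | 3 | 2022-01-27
SELECT category, MIN(price) AS min_price FROM products GROUP BY category

Execution result:
category | min_price
Audio | 385.23
Computing | 243.28
Electronics | 153.99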